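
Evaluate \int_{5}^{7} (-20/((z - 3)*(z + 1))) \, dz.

Factor the denominator: z**2 - 2*z - 3 = (z + 1)(z - 3).
Partial fractions: -20/((z - 3)*(z + 1)) = 5/(z + 1) - 5/(z - 3).
An antiderivative is F(z) = -5*log(z - 3) + 5*log(z + 1).
Then F(7) - F(5) = (log(32)) - (5*log(3)) = -5*log(3) + 5*log(2).

-5*log(3) + 5*log(2)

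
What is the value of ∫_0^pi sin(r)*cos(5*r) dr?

Use the identity sin(r)cos(5*r) = [sin(6*r) + sin(-4*r)]/2.
An antiderivative is F(r) = cos(4*r)/8 - cos(6*r)/12.
Then F(pi) - F(0) = (1/24) - (1/24) = 0.

0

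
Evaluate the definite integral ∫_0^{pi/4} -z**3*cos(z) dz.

-6 - 3*sqrt(2)*pi**2/32 - sqrt(2)*pi**3/128 + 3*sqrt(2)*pi/4 + 3*sqrt(2)

Integrate by parts 3 times (u = z^3, dv = -cos(z) dz).
An antiderivative is F(z) = -z**3*sin(z) - 3*z**2*cos(z) + 6*z*sin(z) + 6*cos(z).
Then F(pi/4) - F(0) = (sqrt(2)*(-12*pi**2 - pi**3 + 96*pi + 384)/128) - (6) = -6 - 3*sqrt(2)*pi**2/32 - sqrt(2)*pi**3/128 + 3*sqrt(2)*pi/4 + 3*sqrt(2).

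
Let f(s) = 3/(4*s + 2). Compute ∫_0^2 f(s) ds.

3*log(5)/4

An antiderivative is F(s) = 3*log(4*s + 2)/4.
Then F(2) - F(0) = (3*log(10)/4) - (3*log(2)/4) = 3*log(5)/4.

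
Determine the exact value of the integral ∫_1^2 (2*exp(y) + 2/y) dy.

-2*exp(1) + 2*log(2) + 2*exp(2)

An antiderivative is F(y) = 2*exp(y) + 2*log(y).
Then F(2) - F(1) = (2*log(2) + 2*exp(2)) - (2*exp(1)) = -2*exp(1) + 2*log(2) + 2*exp(2).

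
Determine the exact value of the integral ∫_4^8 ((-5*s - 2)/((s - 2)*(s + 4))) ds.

Factor the denominator: s**2 + 2*s - 8 = (s + 4)(s - 2).
Partial fractions: (-5*s - 2)/((s - 2)*(s + 4)) = -3/(s + 4) - 2/(s - 2).
An antiderivative is F(s) = -2*log(s - 2) - 3*log(s + 4).
Then F(8) - F(4) = (-8*log(2) - 5*log(3)) - (-11*log(2)) = -5*log(3) + 3*log(2).

-5*log(3) + 3*log(2)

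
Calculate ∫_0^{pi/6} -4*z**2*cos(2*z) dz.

Integrate by parts twice (u = z^2, dv = -4*cos(2*z) dz).
An antiderivative is F(z) = -2*z**2*sin(2*z) - 2*z*cos(2*z) + sin(2*z).
Then F(pi/6) - F(0) = (-pi/6 - sqrt(3)*pi**2/36 + sqrt(3)/2) - (0) = -pi/6 - sqrt(3)*pi**2/36 + sqrt(3)/2.

-pi/6 - sqrt(3)*pi**2/36 + sqrt(3)/2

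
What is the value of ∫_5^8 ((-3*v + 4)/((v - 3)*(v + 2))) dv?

Factor the denominator: v**2 - v - 6 = (v + 2)(v - 3).
Partial fractions: (-3*v + 4)/((v - 3)*(v + 2)) = -2/(v + 2) - 1/(v - 3).
An antiderivative is F(v) = -log(v - 3) - 2*log(v + 2).
Then F(8) - F(5) = (-3*log(5) - 2*log(2)) - (-log(98)) = -3*log(5) - log(2) + 2*log(7).

-3*log(5) - log(2) + 2*log(7)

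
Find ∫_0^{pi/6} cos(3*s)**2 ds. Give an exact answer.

Use the identity cos^2(3*s) = (1 + cos(6*s))/2.
An antiderivative is F(s) = s/2 + sin(6*s)/12.
Then F(pi/6) - F(0) = (pi/12) - (0) = pi/12.

pi/12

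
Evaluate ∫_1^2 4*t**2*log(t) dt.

-28/9 + 32*log(2)/3

Integrate by parts once (u = ln t, dv = 4*t**2 dt).
An antiderivative is F(t) = 4*t**3*(3*log(t) - 1)/9.
Then F(2) - F(1) = (-32/9 + 32*log(2)/3) - (-4/9) = -28/9 + 32*log(2)/3.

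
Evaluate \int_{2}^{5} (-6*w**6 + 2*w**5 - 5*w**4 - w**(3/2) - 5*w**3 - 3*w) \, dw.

By the power rule, an antiderivative is F(w) = -6*w**7/7 + w**6/3 - 2*w**(5/2)/5 - w**5 - 5*w**4/4 - 3*w**2/2.
Then F(5) - F(2) = (-5518775/84 - 10*sqrt(5)) - (-3074/21 - 8*sqrt(2)/5) = -1835493/28 - 10*sqrt(5) + 8*sqrt(2)/5.

-1835493/28 - 10*sqrt(5) + 8*sqrt(2)/5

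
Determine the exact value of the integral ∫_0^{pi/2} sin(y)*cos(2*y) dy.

-1/3

Use the identity sin(y)cos(2*y) = [sin(3*y) + sin(-y)]/2.
An antiderivative is F(y) = cos(y)/2 - cos(3*y)/6.
Then F(pi/2) - F(0) = (0) - (1/3) = -1/3.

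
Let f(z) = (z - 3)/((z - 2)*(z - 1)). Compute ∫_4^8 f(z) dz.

Factor the denominator: z**2 - 3*z + 2 = (z - 1)(z - 2).
Partial fractions: (z - 3)/((z - 2)*(z - 1)) = 2/(z - 1) - 1/(z - 2).
An antiderivative is F(z) = -log(z - 2) + 2*log(z - 1).
Then F(8) - F(4) = (log(49/6)) - (log(9/2)) = log(49/27).

log(49/27)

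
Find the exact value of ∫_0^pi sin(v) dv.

An antiderivative is F(v) = -cos(v).
Then F(pi) - F(0) = (1) - (-1) = 2.

2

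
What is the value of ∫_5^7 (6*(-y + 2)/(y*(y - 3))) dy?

Factor the denominator: y**2 - 3*y = y(y - 3).
Partial fractions: 6*(-y + 2)/(y*(y - 3)) = -4/y - 2/(y - 3).
An antiderivative is F(y) = -4*log(y) - 2*log(y - 3).
Then F(7) - F(5) = (-4*log(7) - 4*log(2)) - (-4*log(5) - 2*log(2)) = -4*log(7) - 2*log(2) + 4*log(5).

-4*log(7) - 2*log(2) + 4*log(5)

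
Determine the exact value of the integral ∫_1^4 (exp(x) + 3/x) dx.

-exp(1) + log(64) + exp(4)

An antiderivative is F(x) = exp(x) + 3*log(x).
Then F(4) - F(1) = (log(64) + exp(4)) - (exp(1)) = -exp(1) + log(64) + exp(4).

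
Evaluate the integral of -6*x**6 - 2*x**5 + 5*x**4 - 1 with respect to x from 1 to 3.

By the power rule, an antiderivative is F(x) = -6*x**7/7 - x**6/3 + x**5 - x.
Then F(3) - F(1) = (-13143/7) - (-25/21) = -39404/21.

-39404/21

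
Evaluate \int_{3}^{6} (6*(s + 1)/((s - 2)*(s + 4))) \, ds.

Factor the denominator: s**2 + 2*s - 8 = (s + 4)(s - 2).
Partial fractions: 6*(s + 1)/((s - 2)*(s + 4)) = 3/(s + 4) + 3/(s - 2).
An antiderivative is F(s) = 3*log(s - 2) + 3*log(s + 4).
Then F(6) - F(3) = (3*log(5) + 9*log(2)) - (3*log(7)) = -3*log(7) + 3*log(5) + 9*log(2).

-3*log(7) + 3*log(5) + 9*log(2)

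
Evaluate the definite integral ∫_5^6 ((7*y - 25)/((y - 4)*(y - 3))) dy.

log(81/2)

Factor the denominator: y**2 - 7*y + 12 = (y - 3)(y - 4).
Partial fractions: (7*y - 25)/((y - 4)*(y - 3)) = 4/(y - 3) + 3/(y - 4).
An antiderivative is F(y) = 3*log(y - 4) + 4*log(y - 3).
Then F(6) - F(5) = (3*log(2) + 4*log(3)) - (log(16)) = log(81/2).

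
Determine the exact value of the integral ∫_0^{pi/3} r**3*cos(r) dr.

-sqrt(3)*pi + sqrt(3)*pi**3/54 + pi**2/6 + 3

Integrate by parts 3 times (u = r^3, dv = cos(r) dr).
An antiderivative is F(r) = r**3*sin(r) + 3*r**2*cos(r) - 6*r*sin(r) - 6*cos(r).
Then F(pi/3) - F(0) = (-sqrt(3)*pi - 3 + sqrt(3)*pi**3/54 + pi**2/6) - (-6) = -sqrt(3)*pi + sqrt(3)*pi**3/54 + pi**2/6 + 3.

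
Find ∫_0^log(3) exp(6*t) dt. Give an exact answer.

Let u = exp(t), so du = exp(t) dt. When t = 0, u = 1; when t = log(3), u = 3.
The integral becomes ∫ u**5 du from 1 to 3, with antiderivative u**6/6.
Back in t: F(t) = exp(6*t)/6.
Then F(log(3)) - F(0) = (243/2) - (1/6) = 364/3.

364/3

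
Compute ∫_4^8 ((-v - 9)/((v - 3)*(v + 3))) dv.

Factor the denominator: v**2 - 9 = (v + 3)(v - 3).
Partial fractions: (-v - 9)/((v - 3)*(v + 3)) = 1/(v + 3) - 2/(v - 3).
An antiderivative is F(v) = -2*log(v - 3) + log(v + 3).
Then F(8) - F(4) = (log(11/25)) - (log(7)) = -2*log(5) - log(7) + log(11).

-2*log(5) - log(7) + log(11)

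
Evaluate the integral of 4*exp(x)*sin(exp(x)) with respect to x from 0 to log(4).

Let u = exp(x), so du = exp(x) dx. When x = 0, u = 1; when x = log(4), u = 4.
The integral becomes 4·∫ sin(u) du from 1 to 4, with antiderivative -4*cos(u).
Back in x: F(x) = -4*cos(exp(x)).
Then F(log(4)) - F(0) = (-4*cos(4)) - (-4*cos(1)) = 4*cos(1) - 4*cos(4).

4*cos(1) - 4*cos(4)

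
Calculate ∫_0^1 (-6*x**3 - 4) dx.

By the power rule, an antiderivative is F(x) = -3*x**4/2 - 4*x.
Then F(1) - F(0) = (-11/2) - (0) = -11/2.

-11/2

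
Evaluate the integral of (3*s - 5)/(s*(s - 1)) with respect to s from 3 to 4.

Factor the denominator: s**2 - s = s(s - 1).
Partial fractions: (3*s - 5)/(s*(s - 1)) = 5/s - 2/(s - 1).
An antiderivative is F(s) = 5*log(s) - 2*log(s - 1).
Then F(4) - F(3) = (-2*log(3) + 10*log(2)) - (-2*log(2) + 5*log(3)) = -7*log(3) + 12*log(2).

-7*log(3) + 12*log(2)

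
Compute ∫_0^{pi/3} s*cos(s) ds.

Integrate by parts once (u = s, dv = cos(s) ds).
An antiderivative is F(s) = s*sin(s) + cos(s).
Then F(pi/3) - F(0) = (1/2 + sqrt(3)*pi/6) - (1) = -1/2 + sqrt(3)*pi/6.

-1/2 + sqrt(3)*pi/6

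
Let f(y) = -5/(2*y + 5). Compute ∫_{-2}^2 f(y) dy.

An antiderivative is F(y) = -5*log(2*y + 5)/2.
Then F(2) - F(-2) = (-5*log(3)) - (0) = -5*log(3).

-5*log(3)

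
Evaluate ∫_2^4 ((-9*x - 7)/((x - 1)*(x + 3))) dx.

Factor the denominator: x**2 + 2*x - 3 = (x + 3)(x - 1).
Partial fractions: (-9*x - 7)/((x - 1)*(x + 3)) = -5/(x + 3) - 4/(x - 1).
An antiderivative is F(x) = -4*log(x - 1) - 5*log(x + 3).
Then F(4) - F(2) = (-5*log(7) - 4*log(3)) - (-5*log(5)) = -5*log(7) - 4*log(3) + 5*log(5).

-5*log(7) - 4*log(3) + 5*log(5)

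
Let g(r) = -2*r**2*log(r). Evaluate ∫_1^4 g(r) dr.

Integrate by parts once (u = ln r, dv = -2*r**2 dr).
An antiderivative is F(r) = -2*r**3*(3*log(r) - 1)/9.
Then F(4) - F(1) = (128/9 - 256*log(2)/3) - (2/9) = 14 - 256*log(2)/3.

14 - 256*log(2)/3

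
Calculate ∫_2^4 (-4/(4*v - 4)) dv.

An antiderivative is F(v) = -log(4*v - 4).
Then F(4) - F(2) = (-log(12)) - (-log(4)) = -log(3).

-log(3)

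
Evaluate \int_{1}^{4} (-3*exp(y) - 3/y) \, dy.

An antiderivative is F(y) = -3*exp(y) - 3*log(y).
Then F(4) - F(1) = (-3*exp(4) - 3*log(4)) - (-3*exp(1)) = -3*exp(4) - 3*log(4) + 3*exp(1).

-3*exp(4) - 3*log(4) + 3*exp(1)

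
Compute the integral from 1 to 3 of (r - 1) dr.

2

By the power rule, an antiderivative is F(r) = r**2/2 - r.
Then F(3) - F(1) = (3/2) - (-1/2) = 2.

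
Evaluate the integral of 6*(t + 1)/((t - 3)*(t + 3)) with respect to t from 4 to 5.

Factor the denominator: t**2 - 9 = (t + 3)(t - 3).
Partial fractions: 6*(t + 1)/((t - 3)*(t + 3)) = 2/(t + 3) + 4/(t - 3).
An antiderivative is F(t) = 4*log(t - 3) + 2*log(t + 3).
Then F(5) - F(4) = (10*log(2)) - (log(49)) = -2*log(7) + 10*log(2).

-2*log(7) + 10*log(2)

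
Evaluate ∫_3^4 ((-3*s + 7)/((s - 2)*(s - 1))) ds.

Factor the denominator: s**2 - 3*s + 2 = (s - 1)(s - 2).
Partial fractions: (-3*s + 7)/((s - 2)*(s - 1)) = -4/(s - 1) + 1/(s - 2).
An antiderivative is F(s) = log(s - 2) - 4*log(s - 1).
Then F(4) - F(3) = (log(2/81)) - (-log(16)) = log(32/81).

log(32/81)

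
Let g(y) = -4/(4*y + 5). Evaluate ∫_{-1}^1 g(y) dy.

-log(9)

An antiderivative is F(y) = -log(4*y + 5).
Then F(1) - F(-1) = (-log(9)) - (0) = -log(9).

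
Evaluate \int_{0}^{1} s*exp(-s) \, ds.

1 - 2*exp(-1)

Integrate by parts once (u = s, dv = exp(-s) ds).
An antiderivative is F(s) = (-s - 1)*exp(-s).
Then F(1) - F(0) = (-2*exp(-1)) - (-1) = 1 - 2*exp(-1).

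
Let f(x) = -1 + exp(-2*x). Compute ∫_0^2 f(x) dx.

-3/2 - exp(-4)/2

An antiderivative is F(x) = -x - exp(-2*x)/2.
Then F(2) - F(0) = (-2 - exp(-4)/2) - (-1/2) = -3/2 - exp(-4)/2.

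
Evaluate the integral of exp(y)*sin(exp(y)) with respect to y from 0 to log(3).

cos(1) - cos(3)

Let u = exp(y), so du = exp(y) dy. When y = 0, u = 1; when y = log(3), u = 3.
The integral becomes ∫ sin(u) du from 1 to 3, with antiderivative -cos(u).
Back in y: F(y) = -cos(exp(y)).
Then F(log(3)) - F(0) = (-cos(3)) - (-cos(1)) = cos(1) - cos(3).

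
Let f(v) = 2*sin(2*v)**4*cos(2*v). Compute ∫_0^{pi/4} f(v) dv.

Let u = sin(2*v), so du = 2*cos(2*v) dv. When v = 0, u = 0; when v = pi/4, u = 1.
The integral becomes ∫ u**4 du from 0 to 1, with antiderivative u**5/5.
Back in v: F(v) = sin(2*v)**5/5.
Then F(pi/4) - F(0) = (1/5) - (0) = 1/5.

1/5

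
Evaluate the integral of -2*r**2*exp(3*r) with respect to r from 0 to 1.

Integrate by parts twice (u = r^2, dv = -2*exp(3*r) dr).
An antiderivative is F(r) = (-18*r**2 + 12*r - 4)*exp(3*r)/27.
Then F(1) - F(0) = (-10*exp(3)/27) - (-4/27) = 4/27 - 10*exp(3)/27.

4/27 - 10*exp(3)/27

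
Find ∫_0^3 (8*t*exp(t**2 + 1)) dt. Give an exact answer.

-4*exp(1)*(1 - exp(9))

Let u = t**2 + 1, so du = 2*t dt. When t = 0, u = 1; when t = 3, u = 10.
The integral becomes 4·∫ exp(u) du from 1 to 10, with antiderivative 4*exp(u).
Back in t: F(t) = 4*exp(t**2 + 1).
Then F(3) - F(0) = (4*exp(10)) - (4*exp(1)) = -4*exp(1)*(1 - exp(9)).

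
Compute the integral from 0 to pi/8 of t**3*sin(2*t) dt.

sqrt(2)*(-384 - pi**3 + 12*pi**2 + 96*pi)/2048

Integrate by parts 3 times (u = t^3, dv = sin(2*t) dt).
An antiderivative is F(t) = -t**3*cos(2*t)/2 + 3*t**2*sin(2*t)/4 + 3*t*cos(2*t)/4 - 3*sin(2*t)/8.
Then F(pi/8) - F(0) = (sqrt(2)*(-384 - pi**3 + 12*pi**2 + 96*pi)/2048) - (0) = sqrt(2)*(-384 - pi**3 + 12*pi**2 + 96*pi)/2048.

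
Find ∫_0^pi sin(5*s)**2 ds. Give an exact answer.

Use the identity sin^2(5*s) = (1 - cos(10*s))/2.
An antiderivative is F(s) = s/2 - sin(10*s)/20.
Then F(pi) - F(0) = (pi/2) - (0) = pi/2.

pi/2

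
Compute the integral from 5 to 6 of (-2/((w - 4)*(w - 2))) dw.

log(2/3)

Factor the denominator: w**2 - 6*w + 8 = (w - 2)(w - 4).
Partial fractions: -2/((w - 4)*(w - 2)) = 1/(w - 2) - 1/(w - 4).
An antiderivative is F(w) = -log(w - 4) + log(w - 2).
Then F(6) - F(5) = (log(2)) - (log(3)) = log(2/3).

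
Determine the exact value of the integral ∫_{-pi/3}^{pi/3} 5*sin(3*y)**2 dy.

Use the identity sin^2(3*y) = (1 - cos(6*y))/2.
An antiderivative is F(y) = 5*y/2 - 5*sin(6*y)/12.
Then F(pi/3) - F(-pi/3) = (5*pi/6) - (-5*pi/6) = 5*pi/3.

5*pi/3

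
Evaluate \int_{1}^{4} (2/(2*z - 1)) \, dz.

An antiderivative is F(z) = log(2*z - 1).
Then F(4) - F(1) = (log(7)) - (0) = log(7).

log(7)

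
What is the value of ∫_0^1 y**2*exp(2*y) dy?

-1/4 + exp(2)/4

Integrate by parts twice (u = y^2, dv = exp(2*y) dy).
An antiderivative is F(y) = (2*y**2 - 2*y + 1)*exp(2*y)/4.
Then F(1) - F(0) = (exp(2)/4) - (1/4) = -1/4 + exp(2)/4.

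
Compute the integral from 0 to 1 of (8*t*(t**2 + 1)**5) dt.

42

Let u = t**2 + 1, so du = 2*t dt. When t = 0, u = 1; when t = 1, u = 2.
The integral becomes 4·∫ u**5 du from 1 to 2, with antiderivative 2*u**6/3.
Back in t: F(t) = 2*(t**2 + 1)**6/3.
Then F(1) - F(0) = (128/3) - (2/3) = 42.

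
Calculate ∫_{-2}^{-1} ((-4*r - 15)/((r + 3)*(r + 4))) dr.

-log(12)

Factor the denominator: r**2 + 7*r + 12 = (r + 4)(r + 3).
Partial fractions: (-4*r - 15)/((r + 3)*(r + 4)) = -1/(r + 4) - 3/(r + 3).
An antiderivative is F(r) = -3*log(r + 3) - log(r + 4).
Then F(-1) - F(-2) = (-log(24)) - (-log(2)) = -log(12).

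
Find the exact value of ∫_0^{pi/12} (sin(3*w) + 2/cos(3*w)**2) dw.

1 - sqrt(2)/6

An antiderivative is F(w) = -cos(3*w)/3 + 2*tan(3*w)/3.
Then F(pi/12) - F(0) = (2/3 - sqrt(2)/6) - (-1/3) = 1 - sqrt(2)/6.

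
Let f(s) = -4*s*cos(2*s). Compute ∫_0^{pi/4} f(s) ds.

Integrate by parts once (u = s, dv = -4*cos(2*s) ds).
An antiderivative is F(s) = -2*s*sin(2*s) - cos(2*s).
Then F(pi/4) - F(0) = (-pi/2) - (-1) = 1 - pi/2.

1 - pi/2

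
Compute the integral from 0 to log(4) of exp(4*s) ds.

255/4

Let u = exp(s), so du = exp(s) ds. When s = 0, u = 1; when s = log(4), u = 4.
The integral becomes ∫ u**3 du from 1 to 4, with antiderivative u**4/4.
Back in s: F(s) = exp(4*s)/4.
Then F(log(4)) - F(0) = (64) - (1/4) = 255/4.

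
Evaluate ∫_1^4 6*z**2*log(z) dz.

Integrate by parts once (u = ln z, dv = 6*z**2 dz).
An antiderivative is F(z) = 2*z**3*(3*log(z) - 1)/3.
Then F(4) - F(1) = (-128/3 + 256*log(2)) - (-2/3) = -42 + 256*log(2).

-42 + 256*log(2)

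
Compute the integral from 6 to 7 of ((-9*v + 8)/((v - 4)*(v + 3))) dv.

Factor the denominator: v**2 - v - 12 = (v + 3)(v - 4).
Partial fractions: (-9*v + 8)/((v - 4)*(v + 3)) = -5/(v + 3) - 4/(v - 4).
An antiderivative is F(v) = -4*log(v - 4) - 5*log(v + 3).
Then F(7) - F(6) = (-5*log(5) - 4*log(3) - 5*log(2)) - (-10*log(3) - 4*log(2)) = -5*log(5) - log(2) + 6*log(3).

-5*log(5) - log(2) + 6*log(3)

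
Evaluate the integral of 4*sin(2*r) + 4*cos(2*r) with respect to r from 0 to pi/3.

sqrt(3) + 3

An antiderivative is F(r) = 2*sin(2*r) - 2*cos(2*r).
Then F(pi/3) - F(0) = (1 + sqrt(3)) - (-2) = sqrt(3) + 3.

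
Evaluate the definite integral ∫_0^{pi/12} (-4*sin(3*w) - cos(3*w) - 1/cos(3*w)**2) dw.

An antiderivative is F(w) = -sin(3*w)/3 + 4*cos(3*w)/3 - tan(3*w)/3.
Then F(pi/12) - F(0) = (-1/3 + sqrt(2)/2) - (4/3) = -5/3 + sqrt(2)/2.

-5/3 + sqrt(2)/2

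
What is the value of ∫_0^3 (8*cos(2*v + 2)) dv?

Let u = 2*v + 2, so du = 2 dv. When v = 0, u = 2; when v = 3, u = 8.
The integral becomes 4·∫ cos(u) du from 2 to 8, with antiderivative 4*sin(u).
Back in v: F(v) = 4*sin(2*v + 2).
Then F(3) - F(0) = (4*sin(8)) - (4*sin(2)) = -4*sin(2) + 4*sin(8).

-4*sin(2) + 4*sin(8)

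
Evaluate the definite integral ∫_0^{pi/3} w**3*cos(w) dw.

-sqrt(3)*pi + sqrt(3)*pi**3/54 + pi**2/6 + 3

Integrate by parts 3 times (u = w^3, dv = cos(w) dw).
An antiderivative is F(w) = w**3*sin(w) + 3*w**2*cos(w) - 6*w*sin(w) - 6*cos(w).
Then F(pi/3) - F(0) = (-sqrt(3)*pi - 3 + sqrt(3)*pi**3/54 + pi**2/6) - (-6) = -sqrt(3)*pi + sqrt(3)*pi**3/54 + pi**2/6 + 3.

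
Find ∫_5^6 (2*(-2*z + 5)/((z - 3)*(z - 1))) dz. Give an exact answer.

-3*log(5) - log(3) + 7*log(2)

Factor the denominator: z**2 - 4*z + 3 = (z - 1)(z - 3).
Partial fractions: 2*(-2*z + 5)/((z - 3)*(z - 1)) = -3/(z - 1) - 1/(z - 3).
An antiderivative is F(z) = -log(z - 3) - 3*log(z - 1).
Then F(6) - F(5) = (-3*log(5) - log(3)) - (-7*log(2)) = -3*log(5) - log(3) + 7*log(2).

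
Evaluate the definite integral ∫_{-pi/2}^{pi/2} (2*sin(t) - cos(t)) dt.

An antiderivative is F(t) = -sin(t) - 2*cos(t).
Then F(pi/2) - F(-pi/2) = (-1) - (1) = -2.

-2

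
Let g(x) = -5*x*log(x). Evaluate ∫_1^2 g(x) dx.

15/4 - 10*log(2)

Integrate by parts once (u = ln x, dv = -5*x dx).
An antiderivative is F(x) = -5*x**2*(2*log(x) - 1)/4.
Then F(2) - F(1) = (5 - 10*log(2)) - (5/4) = 15/4 - 10*log(2).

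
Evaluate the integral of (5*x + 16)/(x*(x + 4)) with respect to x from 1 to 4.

-log(5) + 11*log(2)

Factor the denominator: x**2 + 4*x = (x + 4)x.
Partial fractions: (5*x + 16)/(x*(x + 4)) = 1/(x + 4) + 4/x.
An antiderivative is F(x) = 4*log(x) + log(x + 4).
Then F(4) - F(1) = (11*log(2)) - (log(5)) = -log(5) + 11*log(2).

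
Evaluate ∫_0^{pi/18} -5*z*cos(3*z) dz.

-5*sqrt(3)/18 - 5*pi/108 + 5/9

Integrate by parts once (u = z, dv = -5*cos(3*z) dz).
An antiderivative is F(z) = -5*z*sin(3*z)/3 - 5*cos(3*z)/9.
Then F(pi/18) - F(0) = (-5*sqrt(3)/18 - 5*pi/108) - (-5/9) = -5*sqrt(3)/18 - 5*pi/108 + 5/9.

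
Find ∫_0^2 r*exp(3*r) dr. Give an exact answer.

Integrate by parts once (u = r, dv = exp(3*r) dr).
An antiderivative is F(r) = (3*r - 1)*exp(3*r)/9.
Then F(2) - F(0) = (5*exp(6)/9) - (-1/9) = 1/9 + 5*exp(6)/9.

1/9 + 5*exp(6)/9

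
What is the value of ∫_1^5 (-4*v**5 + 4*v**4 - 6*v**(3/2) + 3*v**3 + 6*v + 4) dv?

By the power rule, an antiderivative is F(v) = -2*v**6/3 - 12*v**(5/2)/5 + 4*v**5/5 + 3*v**4/4 + 3*v**2 + 4*v.
Then F(5) - F(1) = (-88235/12 - 60*sqrt(5)) - (329/60) = -36792/5 - 60*sqrt(5).

-36792/5 - 60*sqrt(5)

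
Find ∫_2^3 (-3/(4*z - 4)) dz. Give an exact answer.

An antiderivative is F(z) = -3*log(4*z - 4)/4.
Then F(3) - F(2) = (-9*log(2)/4) - (-3*log(2)/2) = -3*log(2)/4.

-3*log(2)/4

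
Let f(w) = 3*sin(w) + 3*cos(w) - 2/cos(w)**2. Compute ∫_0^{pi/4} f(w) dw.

1

An antiderivative is F(w) = 3*sin(w) - 3*cos(w) - 2*tan(w).
Then F(pi/4) - F(0) = (-2) - (-3) = 1.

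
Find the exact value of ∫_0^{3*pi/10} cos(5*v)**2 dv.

3*pi/20

Use the identity cos^2(5*v) = (1 + cos(10*v))/2.
An antiderivative is F(v) = v/2 + sin(10*v)/20.
Then F(3*pi/10) - F(0) = (3*pi/20) - (0) = 3*pi/20.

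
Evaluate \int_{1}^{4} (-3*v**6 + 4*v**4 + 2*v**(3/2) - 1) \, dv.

By the power rule, an antiderivative is F(v) = -3*v**7/7 + 4*v**(5/2)/5 + 4*v**5/5 - v.
Then F(4) - F(1) = (-216332/35) - (6/35) = -216338/35.

-216338/35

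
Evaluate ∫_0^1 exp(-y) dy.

An antiderivative is F(y) = -exp(-y).
Then F(1) - F(0) = (-exp(-1)) - (-1) = 1 - exp(-1).

1 - exp(-1)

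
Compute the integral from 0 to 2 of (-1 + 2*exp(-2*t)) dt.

-1 - exp(-4)

An antiderivative is F(t) = -t - exp(-2*t).
Then F(2) - F(0) = (-2 - exp(-4)) - (-1) = -1 - exp(-4).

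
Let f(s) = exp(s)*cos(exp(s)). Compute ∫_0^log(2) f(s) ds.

Let u = exp(s), so du = exp(s) ds. When s = 0, u = 1; when s = log(2), u = 2.
The integral becomes ∫ cos(u) du from 1 to 2, with antiderivative sin(u).
Back in s: F(s) = sin(exp(s)).
Then F(log(2)) - F(0) = (sin(2)) - (sin(1)) = -sin(1) + sin(2).

-sin(1) + sin(2)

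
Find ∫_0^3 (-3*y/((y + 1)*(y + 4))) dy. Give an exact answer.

Factor the denominator: y**2 + 5*y + 4 = (y + 4)(y + 1).
Partial fractions: -3*y/((y + 1)*(y + 4)) = -4/(y + 4) + 1/(y + 1).
An antiderivative is F(y) = log(y + 1) - 4*log(y + 4).
Then F(3) - F(0) = (-4*log(7) + 2*log(2)) - (-8*log(2)) = -4*log(7) + 10*log(2).

-4*log(7) + 10*log(2)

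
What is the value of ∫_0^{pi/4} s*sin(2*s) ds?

Integrate by parts once (u = s, dv = sin(2*s) ds).
An antiderivative is F(s) = -s*cos(2*s)/2 + sin(2*s)/4.
Then F(pi/4) - F(0) = (1/4) - (0) = 1/4.

1/4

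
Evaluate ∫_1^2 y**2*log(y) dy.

-7/9 + 8*log(2)/3

Integrate by parts once (u = ln y, dv = y**2 dy).
An antiderivative is F(y) = y**3*(3*log(y) - 1)/9.
Then F(2) - F(1) = (-8/9 + 8*log(2)/3) - (-1/9) = -7/9 + 8*log(2)/3.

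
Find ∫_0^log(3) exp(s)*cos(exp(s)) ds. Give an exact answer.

Let u = exp(s), so du = exp(s) ds. When s = 0, u = 1; when s = log(3), u = 3.
The integral becomes ∫ cos(u) du from 1 to 3, with antiderivative sin(u).
Back in s: F(s) = sin(exp(s)).
Then F(log(3)) - F(0) = (sin(3)) - (sin(1)) = -sin(1) + sin(3).

-sin(1) + sin(3)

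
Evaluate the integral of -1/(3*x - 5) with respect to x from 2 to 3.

-2*log(2)/3

An antiderivative is F(x) = -log(3*x - 5)/3.
Then F(3) - F(2) = (-2*log(2)/3) - (0) = -2*log(2)/3.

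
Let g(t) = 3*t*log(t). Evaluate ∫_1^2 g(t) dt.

-9/4 + log(64)

Integrate by parts once (u = ln t, dv = 3*t dt).
An antiderivative is F(t) = 3*t**2*(2*log(t) - 1)/4.
Then F(2) - F(1) = (-3 + log(64)) - (-3/4) = -9/4 + log(64).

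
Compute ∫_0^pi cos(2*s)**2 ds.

Use the identity cos^2(2*s) = (1 + cos(4*s))/2.
An antiderivative is F(s) = s/2 + sin(4*s)/8.
Then F(pi) - F(0) = (pi/2) - (0) = pi/2.

pi/2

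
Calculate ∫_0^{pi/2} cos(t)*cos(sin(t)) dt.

sin(1)

Let u = sin(t), so du = cos(t) dt. When t = 0, u = 0; when t = pi/2, u = 1.
The integral becomes ∫ cos(u) du from 0 to 1, with antiderivative sin(u).
Back in t: F(t) = sin(sin(t)).
Then F(pi/2) - F(0) = (sin(1)) - (0) = sin(1).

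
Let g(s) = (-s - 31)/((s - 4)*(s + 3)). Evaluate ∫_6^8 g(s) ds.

-8*log(3) - 5*log(2) + 4*log(11)

Factor the denominator: s**2 - s - 12 = (s + 3)(s - 4).
Partial fractions: (-s - 31)/((s - 4)*(s + 3)) = 4/(s + 3) - 5/(s - 4).
An antiderivative is F(s) = -5*log(s - 4) + 4*log(s + 3).
Then F(8) - F(6) = (-10*log(2) + 4*log(11)) - (-5*log(2) + 8*log(3)) = -8*log(3) - 5*log(2) + 4*log(11).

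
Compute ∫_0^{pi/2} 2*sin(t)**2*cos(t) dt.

2/3

Let u = sin(t), so du = cos(t) dt. When t = 0, u = 0; when t = pi/2, u = 1.
The integral becomes 2·∫ u**2 du from 0 to 1, with antiderivative 2*u**3/3.
Back in t: F(t) = 2*sin(t)**3/3.
Then F(pi/2) - F(0) = (2/3) - (0) = 2/3.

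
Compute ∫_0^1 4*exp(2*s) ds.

-2 + 2*exp(2)

An antiderivative is F(s) = 2*exp(2*s).
Then F(1) - F(0) = (2*exp(2)) - (2) = -2 + 2*exp(2).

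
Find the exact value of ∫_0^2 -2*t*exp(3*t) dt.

Integrate by parts once (u = t, dv = -2*exp(3*t) dt).
An antiderivative is F(t) = (-6*t + 2)*exp(3*t)/9.
Then F(2) - F(0) = (-10*exp(6)/9) - (2/9) = -10*exp(6)/9 - 2/9.

-10*exp(6)/9 - 2/9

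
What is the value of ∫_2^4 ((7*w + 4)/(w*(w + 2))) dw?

Factor the denominator: w**2 + 2*w = (w + 2)w.
Partial fractions: (7*w + 4)/(w*(w + 2)) = 5/(w + 2) + 2/w.
An antiderivative is F(w) = 2*log(w) + 5*log(w + 2).
Then F(4) - F(2) = (5*log(3) + 9*log(2)) - (12*log(2)) = -3*log(2) + 5*log(3).

-3*log(2) + 5*log(3)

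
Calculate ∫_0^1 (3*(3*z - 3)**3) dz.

Let u = 3*z - 3, so du = 3 dz. When z = 0, u = -3; when z = 1, u = 0.
The integral becomes ∫ u**3 du from -3 to 0, with antiderivative u**4/4.
Back in z: F(z) = (3*z - 3)**4/4.
Then F(1) - F(0) = (0) - (81/4) = -81/4.

-81/4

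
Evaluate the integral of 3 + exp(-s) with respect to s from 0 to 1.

4 - exp(-1)

An antiderivative is F(s) = 3*s - exp(-s).
Then F(1) - F(0) = (3 - exp(-1)) - (-1) = 4 - exp(-1).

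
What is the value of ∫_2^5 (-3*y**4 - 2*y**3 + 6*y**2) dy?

By the power rule, an antiderivative is F(y) = -3*y**5/5 - y**4/2 + 2*y**3.
Then F(5) - F(2) = (-3875/2) - (-56/5) = -19263/10.

-19263/10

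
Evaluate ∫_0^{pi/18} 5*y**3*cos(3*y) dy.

-5*sqrt(3)/27 - 5*pi/162 + 5*pi**3/34992 + 5*sqrt(3)*pi**2/1944 + 10/27

Integrate by parts 3 times (u = y^3, dv = 5*cos(3*y) dy).
An antiderivative is F(y) = 5*y**3*sin(3*y)/3 + 5*y**2*cos(3*y)/3 - 10*y*sin(3*y)/9 - 10*cos(3*y)/27.
Then F(pi/18) - F(0) = (-5*sqrt(3)/27 - 5*pi/162 + 5*pi**3/34992 + 5*sqrt(3)*pi**2/1944) - (-10/27) = -5*sqrt(3)/27 - 5*pi/162 + 5*pi**3/34992 + 5*sqrt(3)*pi**2/1944 + 10/27.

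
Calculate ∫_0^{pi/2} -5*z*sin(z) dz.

-5

Integrate by parts once (u = z, dv = -5*sin(z) dz).
An antiderivative is F(z) = 5*z*cos(z) - 5*sin(z).
Then F(pi/2) - F(0) = (-5) - (0) = -5.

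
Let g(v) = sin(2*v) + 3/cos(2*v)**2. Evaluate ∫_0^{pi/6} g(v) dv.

An antiderivative is F(v) = -cos(2*v)/2 + 3*tan(2*v)/2.
Then F(pi/6) - F(0) = (-1/4 + 3*sqrt(3)/2) - (-1/2) = 1/4 + 3*sqrt(3)/2.

1/4 + 3*sqrt(3)/2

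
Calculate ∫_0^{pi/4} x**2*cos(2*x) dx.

Integrate by parts twice (u = x^2, dv = cos(2*x) dx).
An antiderivative is F(x) = x**2*sin(2*x)/2 + x*cos(2*x)/2 - sin(2*x)/4.
Then F(pi/4) - F(0) = (-1/4 + pi**2/32) - (0) = -1/4 + pi**2/32.

-1/4 + pi**2/32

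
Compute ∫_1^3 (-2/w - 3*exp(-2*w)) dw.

An antiderivative is F(w) = -2*log(w) + 3*exp(-2*w)/2.
Then F(3) - F(1) = (-2*log(3) + 3*exp(-6)/2) - (3*exp(-2)/2) = -2*log(3) - 3*exp(-2)/2 + 3*exp(-6)/2.

-2*log(3) - 3*exp(-2)/2 + 3*exp(-6)/2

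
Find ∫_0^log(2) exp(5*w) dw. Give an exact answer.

Let u = exp(w), so du = exp(w) dw. When w = 0, u = 1; when w = log(2), u = 2.
The integral becomes ∫ u**4 du from 1 to 2, with antiderivative u**5/5.
Back in w: F(w) = exp(5*w)/5.
Then F(log(2)) - F(0) = (32/5) - (1/5) = 31/5.

31/5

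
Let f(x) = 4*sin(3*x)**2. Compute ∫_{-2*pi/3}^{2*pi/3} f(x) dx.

Use the identity sin^2(3*x) = (1 - cos(6*x))/2.
An antiderivative is F(x) = 2*x - sin(6*x)/3.
Then F(2*pi/3) - F(-2*pi/3) = (4*pi/3) - (-4*pi/3) = 8*pi/3.

8*pi/3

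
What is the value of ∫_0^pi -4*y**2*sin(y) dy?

16 - 4*pi**2

Integrate by parts twice (u = y^2, dv = -4*sin(y) dy).
An antiderivative is F(y) = 4*y**2*cos(y) - 8*y*sin(y) - 8*cos(y).
Then F(pi) - F(0) = (8 - 4*pi**2) - (-8) = 16 - 4*pi**2.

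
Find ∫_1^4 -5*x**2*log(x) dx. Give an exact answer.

Integrate by parts once (u = ln x, dv = -5*x**2 dx).
An antiderivative is F(x) = -5*x**3*(3*log(x) - 1)/9.
Then F(4) - F(1) = (320/9 - 640*log(2)/3) - (5/9) = 35 - 640*log(2)/3.

35 - 640*log(2)/3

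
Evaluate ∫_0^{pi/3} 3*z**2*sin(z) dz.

-3 - pi**2/6 + sqrt(3)*pi

Integrate by parts twice (u = z^2, dv = 3*sin(z) dz).
An antiderivative is F(z) = -3*z**2*cos(z) + 6*z*sin(z) + 6*cos(z).
Then F(pi/3) - F(0) = (-pi**2/6 + 3 + sqrt(3)*pi) - (6) = -3 - pi**2/6 + sqrt(3)*pi.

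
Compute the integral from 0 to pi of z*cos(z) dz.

Integrate by parts once (u = z, dv = cos(z) dz).
An antiderivative is F(z) = z*sin(z) + cos(z).
Then F(pi) - F(0) = (-1) - (1) = -2.

-2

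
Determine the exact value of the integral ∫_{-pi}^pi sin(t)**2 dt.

pi

Use the identity sin^2(t) = (1 - cos(2*t))/2.
An antiderivative is F(t) = t/2 - sin(2*t)/4.
Then F(pi) - F(-pi) = (pi/2) - (-pi/2) = pi.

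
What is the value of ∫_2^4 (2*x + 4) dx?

By the power rule, an antiderivative is F(x) = x**2 + 4*x.
Then F(4) - F(2) = (32) - (12) = 20.

20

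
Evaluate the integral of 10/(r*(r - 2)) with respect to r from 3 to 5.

Factor the denominator: r**2 - 2*r = r(r - 2).
Partial fractions: 10/(r*(r - 2)) = -5/r + 5/(r - 2).
An antiderivative is F(r) = -5*log(r) + 5*log(r - 2).
Then F(5) - F(3) = (-5*log(5) + 5*log(3)) - (-5*log(3)) = -5*log(5) + 10*log(3).

-5*log(5) + 10*log(3)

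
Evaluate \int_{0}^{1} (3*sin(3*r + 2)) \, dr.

Let u = 3*r + 2, so du = 3 dr. When r = 0, u = 2; when r = 1, u = 5.
The integral becomes ∫ sin(u) du from 2 to 5, with antiderivative -cos(u).
Back in r: F(r) = -cos(3*r + 2).
Then F(1) - F(0) = (-cos(5)) - (-cos(2)) = cos(2) - cos(5).

cos(2) - cos(5)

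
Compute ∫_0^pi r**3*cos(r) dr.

Integrate by parts 3 times (u = r^3, dv = cos(r) dr).
An antiderivative is F(r) = r**3*sin(r) + 3*r**2*cos(r) - 6*r*sin(r) - 6*cos(r).
Then F(pi) - F(0) = (6 - 3*pi**2) - (-6) = 12 - 3*pi**2.

12 - 3*pi**2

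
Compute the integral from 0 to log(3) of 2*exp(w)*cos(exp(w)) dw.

Let u = exp(w), so du = exp(w) dw. When w = 0, u = 1; when w = log(3), u = 3.
The integral becomes 2·∫ cos(u) du from 1 to 3, with antiderivative 2*sin(u).
Back in w: F(w) = 2*sin(exp(w)).
Then F(log(3)) - F(0) = (2*sin(3)) - (2*sin(1)) = -2*sin(1) + 2*sin(3).

-2*sin(1) + 2*sin(3)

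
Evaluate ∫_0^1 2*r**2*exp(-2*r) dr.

(-5 + exp(2))*exp(-2)/2

Integrate by parts twice (u = r^2, dv = 2*exp(-2*r) dr).
An antiderivative is F(r) = (-2*r**2 - 2*r - 1)*exp(-2*r)/2.
Then F(1) - F(0) = (-5*exp(-2)/2) - (-1/2) = (-5 + exp(2))*exp(-2)/2.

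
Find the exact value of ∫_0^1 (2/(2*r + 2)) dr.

log(2)

An antiderivative is F(r) = log(2*r + 2).
Then F(1) - F(0) = (log(4)) - (log(2)) = log(2).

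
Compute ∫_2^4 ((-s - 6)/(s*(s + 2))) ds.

Factor the denominator: s**2 + 2*s = (s + 2)s.
Partial fractions: (-s - 6)/(s*(s + 2)) = 2/(s + 2) - 3/s.
An antiderivative is F(s) = -3*log(s) + 2*log(s + 2).
Then F(4) - F(2) = (log(9/16)) - (log(2)) = log(9/32).

log(9/32)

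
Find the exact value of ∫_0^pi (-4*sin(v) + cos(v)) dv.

-8

An antiderivative is F(v) = sin(v) + 4*cos(v).
Then F(pi) - F(0) = (-4) - (4) = -8.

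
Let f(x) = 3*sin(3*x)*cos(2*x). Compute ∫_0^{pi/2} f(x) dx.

9/5

Use the identity sin(3*x)cos(2*x) = [sin(5*x) + sin(x)]/2.
An antiderivative is F(x) = -3*cos(x)/2 - 3*cos(5*x)/10.
Then F(pi/2) - F(0) = (0) - (-9/5) = 9/5.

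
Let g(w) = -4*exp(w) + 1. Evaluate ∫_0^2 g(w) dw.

An antiderivative is F(w) = w - 4*exp(w).
Then F(2) - F(0) = (2 - 4*exp(2)) - (-4) = 6 - 4*exp(2).

6 - 4*exp(2)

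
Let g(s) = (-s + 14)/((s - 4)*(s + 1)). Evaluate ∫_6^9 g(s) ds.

-5*log(2) - log(5) + 3*log(7)

Factor the denominator: s**2 - 3*s - 4 = (s + 1)(s - 4).
Partial fractions: (-s + 14)/((s - 4)*(s + 1)) = -3/(s + 1) + 2/(s - 4).
An antiderivative is F(s) = 2*log(s - 4) - 3*log(s + 1).
Then F(9) - F(6) = (-log(40)) - (-3*log(7) + 2*log(2)) = -5*log(2) - log(5) + 3*log(7).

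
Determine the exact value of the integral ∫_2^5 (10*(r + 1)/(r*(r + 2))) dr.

-15*log(2) + 5*log(5) + 5*log(7)

Factor the denominator: r**2 + 2*r = (r + 2)r.
Partial fractions: 10*(r + 1)/(r*(r + 2)) = 5/(r + 2) + 5/r.
An antiderivative is F(r) = 5*log(r) + 5*log(r + 2).
Then F(5) - F(2) = (5*log(5) + 5*log(7)) - (15*log(2)) = -15*log(2) + 5*log(5) + 5*log(7).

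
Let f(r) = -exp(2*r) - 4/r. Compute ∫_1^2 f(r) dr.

-exp(4)/2 - log(16) + exp(2)/2

An antiderivative is F(r) = -exp(2*r)/2 - 4*log(r).
Then F(2) - F(1) = (-exp(4)/2 - log(16)) - (-exp(2)/2) = -exp(4)/2 - log(16) + exp(2)/2.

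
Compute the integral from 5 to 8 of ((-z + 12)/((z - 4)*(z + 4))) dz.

Factor the denominator: z**2 - 16 = (z + 4)(z - 4).
Partial fractions: (-z + 12)/((z - 4)*(z + 4)) = -2/(z + 4) + 1/(z - 4).
An antiderivative is F(z) = log(z - 4) - 2*log(z + 4).
Then F(8) - F(5) = (-log(36)) - (-log(81)) = log(9/4).

log(9/4)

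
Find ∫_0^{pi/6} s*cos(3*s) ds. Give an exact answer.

Integrate by parts once (u = s, dv = cos(3*s) ds).
An antiderivative is F(s) = s*sin(3*s)/3 + cos(3*s)/9.
Then F(pi/6) - F(0) = (pi/18) - (1/9) = -1/9 + pi/18.

-1/9 + pi/18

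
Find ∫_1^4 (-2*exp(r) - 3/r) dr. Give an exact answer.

An antiderivative is F(r) = -2*exp(r) - 3*log(r).
Then F(4) - F(1) = (-2*exp(4) - log(64)) - (-2*exp(1)) = -2*exp(4) - 6*log(2) + 2*exp(1).

-2*exp(4) - 6*log(2) + 2*exp(1)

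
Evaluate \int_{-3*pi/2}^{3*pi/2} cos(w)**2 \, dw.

3*pi/2

Use the identity cos^2(w) = (1 + cos(2*w))/2.
An antiderivative is F(w) = w/2 + sin(2*w)/4.
Then F(3*pi/2) - F(-3*pi/2) = (3*pi/4) - (-3*pi/4) = 3*pi/2.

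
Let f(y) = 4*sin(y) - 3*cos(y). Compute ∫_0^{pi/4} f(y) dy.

An antiderivative is F(y) = -3*sin(y) - 4*cos(y).
Then F(pi/4) - F(0) = (-7*sqrt(2)/2) - (-4) = 4 - 7*sqrt(2)/2.

4 - 7*sqrt(2)/2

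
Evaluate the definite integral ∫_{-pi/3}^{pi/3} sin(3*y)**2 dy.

Use the identity sin^2(3*y) = (1 - cos(6*y))/2.
An antiderivative is F(y) = y/2 - sin(6*y)/12.
Then F(pi/3) - F(-pi/3) = (pi/6) - (-pi/6) = pi/3.

pi/3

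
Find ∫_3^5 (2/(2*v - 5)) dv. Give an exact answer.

An antiderivative is F(v) = log(2*v - 5).
Then F(5) - F(3) = (log(5)) - (0) = log(5).

log(5)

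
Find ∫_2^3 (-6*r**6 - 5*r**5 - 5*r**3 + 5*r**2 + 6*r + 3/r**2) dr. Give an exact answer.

By the power rule, an antiderivative is F(r) = -6*r**7/7 - 5*r**6/6 - 5*r**4/4 + 5*r**3/3 + 3*r**2 - 3/r.
Then F(3) - F(2) = (-70345/28) - (-2229/14) = -65887/28.

-65887/28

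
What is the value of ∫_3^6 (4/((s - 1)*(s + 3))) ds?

Factor the denominator: s**2 + 2*s - 3 = (s + 3)(s - 1).
Partial fractions: 4/((s - 1)*(s + 3)) = -1/(s + 3) + 1/(s - 1).
An antiderivative is F(s) = log(s - 1) - log(s + 3).
Then F(6) - F(3) = (log(5/9)) - (-log(3)) = log(5/3).

log(5/3)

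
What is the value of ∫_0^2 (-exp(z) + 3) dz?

7 - exp(2)

An antiderivative is F(z) = 3*z - exp(z).
Then F(2) - F(0) = (6 - exp(2)) - (-1) = 7 - exp(2).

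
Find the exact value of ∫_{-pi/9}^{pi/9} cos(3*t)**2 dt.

sqrt(3)/12 + pi/9

Use the identity cos^2(3*t) = (1 + cos(6*t))/2.
An antiderivative is F(t) = t/2 + sin(6*t)/12.
Then F(pi/9) - F(-pi/9) = (sqrt(3)/24 + pi/18) - (-pi/18 - sqrt(3)/24) = sqrt(3)/12 + pi/9.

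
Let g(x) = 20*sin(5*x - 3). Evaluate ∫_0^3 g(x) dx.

4*cos(3) - 4*cos(12)

Let u = 5*x - 3, so du = 5 dx. When x = 0, u = -3; when x = 3, u = 12.
The integral becomes 4·∫ sin(u) du from -3 to 12, with antiderivative -4*cos(u).
Back in x: F(x) = -4*cos(5*x - 3).
Then F(3) - F(0) = (-4*cos(12)) - (-4*cos(3)) = 4*cos(3) - 4*cos(12).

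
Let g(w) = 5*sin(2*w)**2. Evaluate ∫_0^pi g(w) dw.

Use the identity sin^2(2*w) = (1 - cos(4*w))/2.
An antiderivative is F(w) = 5*w/2 - 5*sin(4*w)/8.
Then F(pi) - F(0) = (5*pi/2) - (0) = 5*pi/2.

5*pi/2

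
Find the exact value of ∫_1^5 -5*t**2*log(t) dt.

Integrate by parts once (u = ln t, dv = -5*t**2 dt).
An antiderivative is F(t) = -5*t**3*(3*log(t) - 1)/9.
Then F(5) - F(1) = (625/9 - 625*log(5)/3) - (5/9) = 620/9 - 625*log(5)/3.

620/9 - 625*log(5)/3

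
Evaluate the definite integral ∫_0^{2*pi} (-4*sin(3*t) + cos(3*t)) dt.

An antiderivative is F(t) = sin(3*t)/3 + 4*cos(3*t)/3.
Then F(2*pi) - F(0) = (4/3) - (4/3) = 0.

0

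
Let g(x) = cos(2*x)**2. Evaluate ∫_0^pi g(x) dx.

Use the identity cos^2(2*x) = (1 + cos(4*x))/2.
An antiderivative is F(x) = x/2 + sin(4*x)/8.
Then F(pi) - F(0) = (pi/2) - (0) = pi/2.

pi/2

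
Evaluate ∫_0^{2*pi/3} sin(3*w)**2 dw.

pi/3

Use the identity sin^2(3*w) = (1 - cos(6*w))/2.
An antiderivative is F(w) = w/2 - sin(6*w)/12.
Then F(2*pi/3) - F(0) = (pi/3) - (0) = pi/3.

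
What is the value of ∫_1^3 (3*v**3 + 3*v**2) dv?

86

By the power rule, an antiderivative is F(v) = 3*v**4/4 + v**3.
Then F(3) - F(1) = (351/4) - (7/4) = 86.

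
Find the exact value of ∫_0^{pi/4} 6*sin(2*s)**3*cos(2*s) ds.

Let u = sin(2*s), so du = 2*cos(2*s) ds. When s = 0, u = 0; when s = pi/4, u = 1.
The integral becomes 3·∫ u**3 du from 0 to 1, with antiderivative 3*u**4/4.
Back in s: F(s) = 3*sin(2*s)**4/4.
Then F(pi/4) - F(0) = (3/4) - (0) = 3/4.

3/4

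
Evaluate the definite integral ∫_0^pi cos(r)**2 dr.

pi/2

Use the identity cos^2(r) = (1 + cos(2*r))/2.
An antiderivative is F(r) = r/2 + sin(2*r)/4.
Then F(pi) - F(0) = (pi/2) - (0) = pi/2.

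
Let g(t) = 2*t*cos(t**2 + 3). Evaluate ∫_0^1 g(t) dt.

Let u = t**2 + 3, so du = 2*t dt. When t = 0, u = 3; when t = 1, u = 4.
The integral becomes ∫ cos(u) du from 3 to 4, with antiderivative sin(u).
Back in t: F(t) = sin(t**2 + 3).
Then F(1) - F(0) = (sin(4)) - (sin(3)) = sin(4) - sin(3).

sin(4) - sin(3)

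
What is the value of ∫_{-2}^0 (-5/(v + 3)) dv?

An antiderivative is F(v) = -5*log(v + 3).
Then F(0) - F(-2) = (-5*log(3)) - (0) = -5*log(3).

-5*log(3)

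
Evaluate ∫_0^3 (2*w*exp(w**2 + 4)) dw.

Let u = w**2 + 4, so du = 2*w dw. When w = 0, u = 4; when w = 3, u = 13.
The integral becomes ∫ exp(u) du from 4 to 13, with antiderivative exp(u).
Back in w: F(w) = exp(w**2 + 4).
Then F(3) - F(0) = (exp(13)) - (exp(4)) = -exp(4) + exp(13).

-exp(4) + exp(13)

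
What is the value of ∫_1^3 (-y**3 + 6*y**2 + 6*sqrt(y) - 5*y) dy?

8 + 12*sqrt(3)

By the power rule, an antiderivative is F(y) = -y**4/4 + 4*y**(3/2) + 2*y**3 - 5*y**2/2.
Then F(3) - F(1) = (45/4 + 12*sqrt(3)) - (13/4) = 8 + 12*sqrt(3).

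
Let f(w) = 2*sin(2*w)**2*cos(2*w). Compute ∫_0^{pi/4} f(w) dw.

Let u = sin(2*w), so du = 2*cos(2*w) dw. When w = 0, u = 0; when w = pi/4, u = 1.
The integral becomes ∫ u**2 du from 0 to 1, with antiderivative u**3/3.
Back in w: F(w) = sin(2*w)**3/3.
Then F(pi/4) - F(0) = (1/3) - (0) = 1/3.

1/3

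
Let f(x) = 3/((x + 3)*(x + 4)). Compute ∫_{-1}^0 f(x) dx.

Factor the denominator: x**2 + 7*x + 12 = (x + 4)(x + 3).
Partial fractions: 3/((x + 3)*(x + 4)) = -3/(x + 4) + 3/(x + 3).
An antiderivative is F(x) = 3*log(x + 3) - 3*log(x + 4).
Then F(0) - F(-1) = (log(27/64)) - (log(8/27)) = -9*log(2) + 6*log(3).

-9*log(2) + 6*log(3)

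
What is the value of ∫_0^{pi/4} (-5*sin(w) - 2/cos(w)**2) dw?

-7 + 5*sqrt(2)/2

An antiderivative is F(w) = 5*cos(w) - 2*tan(w).
Then F(pi/4) - F(0) = (-2 + 5*sqrt(2)/2) - (5) = -7 + 5*sqrt(2)/2.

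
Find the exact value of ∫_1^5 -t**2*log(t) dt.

124/9 - 125*log(5)/3

Integrate by parts once (u = ln t, dv = -t**2 dt).
An antiderivative is F(t) = -t**3*(3*log(t) - 1)/9.
Then F(5) - F(1) = (125/9 - 125*log(5)/3) - (1/9) = 124/9 - 125*log(5)/3.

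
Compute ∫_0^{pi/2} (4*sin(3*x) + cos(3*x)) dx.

An antiderivative is F(x) = sin(3*x)/3 - 4*cos(3*x)/3.
Then F(pi/2) - F(0) = (-1/3) - (-4/3) = 1.

1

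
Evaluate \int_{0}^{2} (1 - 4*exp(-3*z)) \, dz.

An antiderivative is F(z) = z + 4*exp(-3*z)/3.
Then F(2) - F(0) = (4*exp(-6)/3 + 2) - (4/3) = 4*exp(-6)/3 + 2/3.

4*exp(-6)/3 + 2/3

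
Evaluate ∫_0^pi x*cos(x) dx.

Integrate by parts once (u = x, dv = cos(x) dx).
An antiderivative is F(x) = x*sin(x) + cos(x).
Then F(pi) - F(0) = (-1) - (1) = -2.

-2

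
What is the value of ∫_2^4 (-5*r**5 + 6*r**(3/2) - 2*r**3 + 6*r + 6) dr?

By the power rule, an antiderivative is F(r) = -5*r**6/6 + 12*r**(5/2)/5 - r**4/2 + 3*r**2 + 6*r.
Then F(4) - F(2) = (-50888/15) - (-112/3 + 48*sqrt(2)/5) = -16776/5 - 48*sqrt(2)/5.

-16776/5 - 48*sqrt(2)/5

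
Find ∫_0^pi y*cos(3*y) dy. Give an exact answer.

-2/9

Integrate by parts once (u = y, dv = cos(3*y) dy).
An antiderivative is F(y) = y*sin(3*y)/3 + cos(3*y)/9.
Then F(pi) - F(0) = (-1/9) - (1/9) = -2/9.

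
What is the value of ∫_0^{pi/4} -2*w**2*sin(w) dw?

-2*sqrt(2) - sqrt(2)*pi/2 + sqrt(2)*pi**2/16 + 4

Integrate by parts twice (u = w^2, dv = -2*sin(w) dw).
An antiderivative is F(w) = 2*w**2*cos(w) - 4*w*sin(w) - 4*cos(w).
Then F(pi/4) - F(0) = (sqrt(2)*(-32 - 8*pi + pi**2)/16) - (-4) = -2*sqrt(2) - sqrt(2)*pi/2 + sqrt(2)*pi**2/16 + 4.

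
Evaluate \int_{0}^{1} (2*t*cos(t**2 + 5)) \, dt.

sin(6) - sin(5)

Let u = t**2 + 5, so du = 2*t dt. When t = 0, u = 5; when t = 1, u = 6.
The integral becomes ∫ cos(u) du from 5 to 6, with antiderivative sin(u).
Back in t: F(t) = sin(t**2 + 5).
Then F(1) - F(0) = (sin(6)) - (sin(5)) = sin(6) - sin(5).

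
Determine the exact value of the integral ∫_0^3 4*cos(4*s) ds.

Let u = 4*s, so du = 4 ds. When s = 0, u = 0; when s = 3, u = 12.
The integral becomes ∫ cos(u) du from 0 to 12, with antiderivative sin(u).
Back in s: F(s) = sin(4*s).
Then F(3) - F(0) = (sin(12)) - (0) = sin(12).

sin(12)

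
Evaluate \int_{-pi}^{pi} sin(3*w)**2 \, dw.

Use the identity sin^2(3*w) = (1 - cos(6*w))/2.
An antiderivative is F(w) = w/2 - sin(6*w)/12.
Then F(pi) - F(-pi) = (pi/2) - (-pi/2) = pi.

pi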